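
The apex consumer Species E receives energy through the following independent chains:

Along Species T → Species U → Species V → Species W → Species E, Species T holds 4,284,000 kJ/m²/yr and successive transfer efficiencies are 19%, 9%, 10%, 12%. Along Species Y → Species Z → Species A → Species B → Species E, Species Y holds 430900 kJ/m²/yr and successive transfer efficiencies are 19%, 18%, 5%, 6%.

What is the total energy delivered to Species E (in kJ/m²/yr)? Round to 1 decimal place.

923.3 kJ/m²/yr

Via Species T: 4284000 × 0.19 × 0.09 × 0.1 × 0.12 = 879.0768 kJ/m²/yr
Via Species Y: 430900 × 0.19 × 0.18 × 0.05 × 0.06 = 44.21034 kJ/m²/yr
Total at Species E: 879.0768 + 44.21034 = 923.28714 kJ/m²/yr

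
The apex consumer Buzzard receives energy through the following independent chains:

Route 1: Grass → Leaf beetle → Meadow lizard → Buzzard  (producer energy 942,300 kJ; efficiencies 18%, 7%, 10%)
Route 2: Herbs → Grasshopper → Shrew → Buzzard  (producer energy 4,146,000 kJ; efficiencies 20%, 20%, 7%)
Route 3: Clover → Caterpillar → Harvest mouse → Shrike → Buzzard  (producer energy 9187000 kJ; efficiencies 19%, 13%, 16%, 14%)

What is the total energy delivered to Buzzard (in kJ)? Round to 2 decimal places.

17879.08 kJ

Route 1: 942300 × 0.18 × 0.07 × 0.1 = 1187.298 kJ
Route 2: 4146000 × 0.2 × 0.2 × 0.07 = 11608.8 kJ
Route 3: 9187000 × 0.19 × 0.13 × 0.16 × 0.14 = 5082.98336 kJ
Total at Buzzard: 1187.298 + 11608.8 + 5082.98336 = 17879.08136 kJ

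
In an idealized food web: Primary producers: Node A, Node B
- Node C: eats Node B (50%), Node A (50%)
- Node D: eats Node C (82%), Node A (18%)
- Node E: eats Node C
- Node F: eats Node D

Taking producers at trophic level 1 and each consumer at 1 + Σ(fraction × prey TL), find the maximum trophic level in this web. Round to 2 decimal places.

Node C: 1 + (0.5×1 + 0.5×1) = 2
Node D: 1 + (0.82×2 + 0.18×1) = 2.82
Node E: 1 + 2 = 3
Node F: 1 + 2.82 = 3.82

3.82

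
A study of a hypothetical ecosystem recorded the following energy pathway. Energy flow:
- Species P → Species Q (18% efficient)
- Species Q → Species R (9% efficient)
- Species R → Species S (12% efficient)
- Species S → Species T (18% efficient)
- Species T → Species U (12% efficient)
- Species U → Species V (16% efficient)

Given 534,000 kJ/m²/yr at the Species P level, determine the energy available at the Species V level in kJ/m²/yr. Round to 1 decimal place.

3.6 kJ/m²/yr

Species Q: 534000 × 0.18 = 96120 kJ/m²/yr
Species R: 96120 × 0.09 = 8650.8 kJ/m²/yr
Species S: 8650.8 × 0.12 = 1038.096 kJ/m²/yr
Species T: 1038.096 × 0.18 = 186.85728 kJ/m²/yr
Species U: 186.85728 × 0.12 = 22.4228736 kJ/m²/yr
Species V: 22.4228736 × 0.16 = 3.587659776 kJ/m²/yr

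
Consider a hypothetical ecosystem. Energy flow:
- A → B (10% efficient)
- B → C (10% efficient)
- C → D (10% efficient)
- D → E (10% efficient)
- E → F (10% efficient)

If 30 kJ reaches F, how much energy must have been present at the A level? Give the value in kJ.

3000000 kJ

Cumulative transfer efficiency: 0.1 × 0.1 × 0.1 × 0.1 × 0.1 = 0.00001
A energy = 30 / 0.00001 = 3000000 kJ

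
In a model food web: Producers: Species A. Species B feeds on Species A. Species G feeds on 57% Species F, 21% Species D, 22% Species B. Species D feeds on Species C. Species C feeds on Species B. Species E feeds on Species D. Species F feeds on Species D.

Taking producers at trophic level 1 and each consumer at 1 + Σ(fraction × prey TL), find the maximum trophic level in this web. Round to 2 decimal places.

Species B: 1 + 1 = 2
Species C: 1 + 2 = 3
Species D: 1 + 3 = 4
Species E: 1 + 4 = 5
Species F: 1 + 4 = 5
Species G: 1 + (0.57×5 + 0.21×4 + 0.22×2) = 5.13

5.13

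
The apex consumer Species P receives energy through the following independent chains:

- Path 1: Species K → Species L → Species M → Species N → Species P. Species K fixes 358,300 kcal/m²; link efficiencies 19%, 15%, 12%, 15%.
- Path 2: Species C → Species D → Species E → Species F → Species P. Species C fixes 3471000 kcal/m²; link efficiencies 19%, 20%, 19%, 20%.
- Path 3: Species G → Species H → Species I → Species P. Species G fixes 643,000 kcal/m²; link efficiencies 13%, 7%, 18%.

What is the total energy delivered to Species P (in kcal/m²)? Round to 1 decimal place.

6249.2 kcal/m²

Path 1: 358300 × 0.19 × 0.15 × 0.12 × 0.15 = 183.8079 kcal/m²
Path 2: 3471000 × 0.19 × 0.2 × 0.19 × 0.2 = 5012.124 kcal/m²
Path 3: 643000 × 0.13 × 0.07 × 0.18 = 1053.234 kcal/m²
Total at Species P: 183.8079 + 5012.124 + 1053.234 = 6249.1659 kcal/m²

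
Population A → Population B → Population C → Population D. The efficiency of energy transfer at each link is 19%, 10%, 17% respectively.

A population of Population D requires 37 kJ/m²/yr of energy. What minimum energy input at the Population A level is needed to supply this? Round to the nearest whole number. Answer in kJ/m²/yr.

11455 kJ/m²/yr

Cumulative transfer efficiency: 0.19 × 0.1 × 0.17 = 0.00323
Population A energy = 37 / 0.00323 = 11455 kJ/m²/yr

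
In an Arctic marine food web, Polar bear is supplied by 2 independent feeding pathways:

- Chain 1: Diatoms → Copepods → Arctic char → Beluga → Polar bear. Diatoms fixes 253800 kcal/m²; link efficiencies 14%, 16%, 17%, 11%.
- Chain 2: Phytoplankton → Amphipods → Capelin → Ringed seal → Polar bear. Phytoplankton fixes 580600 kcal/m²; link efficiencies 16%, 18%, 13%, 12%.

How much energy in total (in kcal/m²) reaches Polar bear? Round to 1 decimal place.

Chain 1: 253800 × 0.14 × 0.16 × 0.17 × 0.11 = 106.311744 kcal/m²
Chain 2: 580600 × 0.16 × 0.18 × 0.13 × 0.12 = 260.851968 kcal/m²
Total at Polar bear: 106.311744 + 260.851968 = 367.163712 kcal/m²

367.2 kcal/m²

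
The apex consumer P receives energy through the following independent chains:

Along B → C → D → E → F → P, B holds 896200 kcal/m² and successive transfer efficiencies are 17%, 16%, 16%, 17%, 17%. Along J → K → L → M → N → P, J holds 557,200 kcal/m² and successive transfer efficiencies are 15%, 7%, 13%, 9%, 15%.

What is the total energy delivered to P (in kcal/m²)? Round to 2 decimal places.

Via B: 896200 × 0.17 × 0.16 × 0.16 × 0.17 × 0.17 = 112.71758336 kcal/m²
Via J: 557200 × 0.15 × 0.07 × 0.13 × 0.09 × 0.15 = 10.267803 kcal/m²
Total at P: 112.71758336 + 10.267803 = 122.98538636 kcal/m²

122.99 kcal/m²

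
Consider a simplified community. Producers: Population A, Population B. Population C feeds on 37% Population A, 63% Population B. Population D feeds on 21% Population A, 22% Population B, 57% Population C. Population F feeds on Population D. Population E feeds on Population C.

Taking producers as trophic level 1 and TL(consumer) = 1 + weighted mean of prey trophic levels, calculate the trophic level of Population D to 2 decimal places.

2.57

Population C: 1 + (0.37×1 + 0.63×1) = 2
Population D: 1 + (0.21×1 + 0.22×1 + 0.57×2) = 2.57
Population E: 1 + 2 = 3
Population F: 1 + 2.57 = 3.57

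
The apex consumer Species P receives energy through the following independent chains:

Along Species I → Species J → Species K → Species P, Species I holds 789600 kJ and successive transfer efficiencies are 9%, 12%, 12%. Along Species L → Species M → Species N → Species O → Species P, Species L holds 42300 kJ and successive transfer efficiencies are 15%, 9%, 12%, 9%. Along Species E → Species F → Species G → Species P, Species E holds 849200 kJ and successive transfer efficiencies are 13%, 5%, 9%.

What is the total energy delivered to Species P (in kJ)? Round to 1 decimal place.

Via Species I: 789600 × 0.09 × 0.12 × 0.12 = 1023.3216 kJ
Via Species L: 42300 × 0.15 × 0.09 × 0.12 × 0.09 = 6.16734 kJ
Via Species E: 849200 × 0.13 × 0.05 × 0.09 = 496.782 kJ
Total at Species P: 1023.3216 + 6.16734 + 496.782 = 1526.27094 kJ

1526.3 kJ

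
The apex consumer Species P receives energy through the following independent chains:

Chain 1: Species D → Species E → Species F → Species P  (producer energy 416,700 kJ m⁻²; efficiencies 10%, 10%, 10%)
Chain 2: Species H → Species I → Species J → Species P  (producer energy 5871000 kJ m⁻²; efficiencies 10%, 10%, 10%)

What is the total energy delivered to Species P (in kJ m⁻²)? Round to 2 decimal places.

Chain 1: 416700 × 0.1 × 0.1 × 0.1 = 416.7 kJ m⁻²
Chain 2: 5871000 × 0.1 × 0.1 × 0.1 = 5871 kJ m⁻²
Total at Species P: 416.7 + 5871 = 6287.7 kJ m⁻²

6287.70 kJ m⁻²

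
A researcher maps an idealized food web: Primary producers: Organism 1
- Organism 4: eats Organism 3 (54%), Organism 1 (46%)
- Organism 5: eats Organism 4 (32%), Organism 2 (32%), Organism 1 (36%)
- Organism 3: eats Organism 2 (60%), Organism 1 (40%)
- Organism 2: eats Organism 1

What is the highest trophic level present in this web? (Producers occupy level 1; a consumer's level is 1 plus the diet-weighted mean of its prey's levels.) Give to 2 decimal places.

2.92

Organism 2: 1 + 1 = 2
Organism 3: 1 + (0.6×2 + 0.4×1) = 2.6
Organism 4: 1 + (0.54×2.6 + 0.46×1) = 2.864
Organism 5: 1 + (0.32×2.864 + 0.32×2 + 0.36×1) = 2.91648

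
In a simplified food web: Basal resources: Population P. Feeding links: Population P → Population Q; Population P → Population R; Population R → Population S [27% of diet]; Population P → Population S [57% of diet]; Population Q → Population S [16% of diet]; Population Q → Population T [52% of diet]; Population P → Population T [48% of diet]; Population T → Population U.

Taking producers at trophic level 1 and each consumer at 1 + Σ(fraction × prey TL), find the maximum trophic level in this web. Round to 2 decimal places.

3.52

Population Q: 1 + 1 = 2
Population R: 1 + 1 = 2
Population S: 1 + (0.27×2 + 0.57×1 + 0.16×2) = 2.43
Population T: 1 + (0.52×2 + 0.48×1) = 2.52
Population U: 1 + 2.52 = 3.52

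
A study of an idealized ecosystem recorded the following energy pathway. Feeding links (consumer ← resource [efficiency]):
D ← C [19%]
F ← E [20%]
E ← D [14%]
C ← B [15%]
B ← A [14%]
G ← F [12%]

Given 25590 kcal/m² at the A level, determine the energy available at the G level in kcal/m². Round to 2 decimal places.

B: 25590 × 0.14 = 3582.6 kcal/m²
C: 3582.6 × 0.15 = 537.39 kcal/m²
D: 537.39 × 0.19 = 102.1041 kcal/m²
E: 102.1041 × 0.14 = 14.294574 kcal/m²
F: 14.294574 × 0.2 = 2.8589148 kcal/m²
G: 2.8589148 × 0.12 = 0.343069776 kcal/m²

0.34 kcal/m²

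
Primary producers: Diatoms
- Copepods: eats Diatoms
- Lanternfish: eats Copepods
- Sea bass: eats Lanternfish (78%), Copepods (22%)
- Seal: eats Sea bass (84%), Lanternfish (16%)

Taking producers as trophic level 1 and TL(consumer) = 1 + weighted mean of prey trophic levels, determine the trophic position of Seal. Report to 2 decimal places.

Copepods: 1 + 1 = 2
Lanternfish: 1 + 2 = 3
Sea bass: 1 + (0.78×3 + 0.22×2) = 3.78
Seal: 1 + (0.84×3.78 + 0.16×3) = 4.6552

4.66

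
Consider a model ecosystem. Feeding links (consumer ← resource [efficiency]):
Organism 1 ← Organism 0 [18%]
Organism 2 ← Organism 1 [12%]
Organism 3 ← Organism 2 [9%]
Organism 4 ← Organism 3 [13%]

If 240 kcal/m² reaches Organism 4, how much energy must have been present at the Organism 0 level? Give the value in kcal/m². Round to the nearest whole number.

Cumulative transfer efficiency: 0.18 × 0.12 × 0.09 × 0.13 = 0.00025272
Organism 0 energy = 240 / 0.00025272 = 949668 kcal/m²

949668 kcal/m²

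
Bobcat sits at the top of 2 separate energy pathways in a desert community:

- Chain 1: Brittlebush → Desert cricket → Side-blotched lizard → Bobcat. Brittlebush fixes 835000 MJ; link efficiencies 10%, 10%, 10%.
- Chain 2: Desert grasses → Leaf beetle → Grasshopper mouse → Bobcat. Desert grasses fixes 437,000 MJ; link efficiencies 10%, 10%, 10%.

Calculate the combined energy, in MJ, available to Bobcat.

Chain 1: 835000 × 0.1 × 0.1 × 0.1 = 835 MJ
Chain 2: 437000 × 0.1 × 0.1 × 0.1 = 437 MJ
Total at Bobcat: 835 + 437 = 1272 MJ

1272 MJ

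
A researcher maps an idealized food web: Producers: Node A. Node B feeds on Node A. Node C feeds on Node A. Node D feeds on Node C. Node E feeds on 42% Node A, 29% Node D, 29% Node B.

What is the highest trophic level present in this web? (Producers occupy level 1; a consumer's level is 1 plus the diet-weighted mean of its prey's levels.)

3

Node B: 1 + 1 = 2
Node C: 1 + 1 = 2
Node D: 1 + 2 = 3
Node E: 1 + (0.42×1 + 0.29×3 + 0.29×2) = 2.87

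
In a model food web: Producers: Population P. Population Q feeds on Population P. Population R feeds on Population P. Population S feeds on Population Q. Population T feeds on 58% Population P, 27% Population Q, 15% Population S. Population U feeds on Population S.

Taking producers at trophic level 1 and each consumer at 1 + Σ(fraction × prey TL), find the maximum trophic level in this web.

4

Population Q: 1 + 1 = 2
Population R: 1 + 1 = 2
Population S: 1 + 2 = 3
Population T: 1 + (0.58×1 + 0.27×2 + 0.15×3) = 2.57
Population U: 1 + 3 = 4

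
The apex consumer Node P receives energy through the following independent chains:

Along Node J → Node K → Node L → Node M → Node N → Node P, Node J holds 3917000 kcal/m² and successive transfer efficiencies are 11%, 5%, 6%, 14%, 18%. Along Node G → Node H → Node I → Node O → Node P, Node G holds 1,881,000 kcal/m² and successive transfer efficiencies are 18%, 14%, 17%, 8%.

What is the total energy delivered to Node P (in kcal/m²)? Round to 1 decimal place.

677.2 kcal/m²

Via Node J: 3917000 × 0.11 × 0.05 × 0.06 × 0.14 × 0.18 = 32.573772 kcal/m²
Via Node G: 1881000 × 0.18 × 0.14 × 0.17 × 0.08 = 644.65632 kcal/m²
Total at Node P: 32.573772 + 644.65632 = 677.230092 kcal/m²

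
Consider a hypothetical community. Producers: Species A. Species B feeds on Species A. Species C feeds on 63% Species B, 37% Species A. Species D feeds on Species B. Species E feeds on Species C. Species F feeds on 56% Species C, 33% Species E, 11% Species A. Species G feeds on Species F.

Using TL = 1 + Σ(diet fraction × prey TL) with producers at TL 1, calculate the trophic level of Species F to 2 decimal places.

Species B: 1 + 1 = 2
Species C: 1 + (0.63×2 + 0.37×1) = 2.63
Species D: 1 + 2 = 3
Species E: 1 + 2.63 = 3.63
Species F: 1 + (0.56×2.63 + 0.33×3.63 + 0.11×1) = 3.7807
Species G: 1 + 3.7807 = 4.7807

3.78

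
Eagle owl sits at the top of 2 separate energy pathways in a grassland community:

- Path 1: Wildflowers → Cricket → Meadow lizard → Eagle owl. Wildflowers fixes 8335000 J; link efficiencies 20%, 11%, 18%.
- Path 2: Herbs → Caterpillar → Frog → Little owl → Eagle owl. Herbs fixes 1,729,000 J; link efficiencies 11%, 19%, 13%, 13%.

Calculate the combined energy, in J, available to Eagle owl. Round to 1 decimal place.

33617.3 J

Path 1: 8335000 × 0.2 × 0.11 × 0.18 = 33006.6 J
Path 2: 1729000 × 0.11 × 0.19 × 0.13 × 0.13 = 610.70009 J
Total at Eagle owl: 33006.6 + 610.70009 = 33617.30009 J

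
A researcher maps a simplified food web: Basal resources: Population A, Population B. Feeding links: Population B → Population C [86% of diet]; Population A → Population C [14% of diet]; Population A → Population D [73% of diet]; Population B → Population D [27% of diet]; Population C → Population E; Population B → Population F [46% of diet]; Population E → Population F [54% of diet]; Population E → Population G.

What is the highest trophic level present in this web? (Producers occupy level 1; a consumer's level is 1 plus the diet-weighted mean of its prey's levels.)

4

Population C: 1 + (0.86×1 + 0.14×1) = 2
Population D: 1 + (0.73×1 + 0.27×1) = 2
Population E: 1 + 2 = 3
Population F: 1 + (0.46×1 + 0.54×3) = 3.08
Population G: 1 + 3 = 4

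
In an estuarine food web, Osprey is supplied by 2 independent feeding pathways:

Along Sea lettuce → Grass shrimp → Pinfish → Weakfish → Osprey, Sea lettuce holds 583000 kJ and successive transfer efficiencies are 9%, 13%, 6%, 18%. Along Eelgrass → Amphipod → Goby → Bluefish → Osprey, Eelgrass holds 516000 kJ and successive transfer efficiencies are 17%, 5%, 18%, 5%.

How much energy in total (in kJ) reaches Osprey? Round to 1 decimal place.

Via Sea lettuce: 583000 × 0.09 × 0.13 × 0.06 × 0.18 = 73.66788 kJ
Via Eelgrass: 516000 × 0.17 × 0.05 × 0.18 × 0.05 = 39.474 kJ
Total at Osprey: 73.66788 + 39.474 = 113.14188 kJ

113.1 kJ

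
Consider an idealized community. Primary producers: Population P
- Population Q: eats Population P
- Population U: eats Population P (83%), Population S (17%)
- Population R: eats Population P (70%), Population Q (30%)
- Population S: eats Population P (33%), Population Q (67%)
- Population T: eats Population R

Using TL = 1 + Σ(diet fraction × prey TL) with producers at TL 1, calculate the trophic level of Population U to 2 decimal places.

2.28

Population Q: 1 + 1 = 2
Population R: 1 + (0.7×1 + 0.3×2) = 2.3
Population S: 1 + (0.33×1 + 0.67×2) = 2.67
Population T: 1 + 2.3 = 3.3
Population U: 1 + (0.83×1 + 0.17×2.67) = 2.2839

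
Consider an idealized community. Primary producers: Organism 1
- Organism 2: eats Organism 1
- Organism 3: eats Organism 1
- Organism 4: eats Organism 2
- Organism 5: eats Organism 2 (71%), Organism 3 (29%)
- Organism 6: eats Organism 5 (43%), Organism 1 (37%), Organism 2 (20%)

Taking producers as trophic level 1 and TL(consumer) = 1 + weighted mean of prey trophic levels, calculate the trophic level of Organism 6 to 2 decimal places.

Organism 2: 1 + 1 = 2
Organism 3: 1 + 1 = 2
Organism 4: 1 + 2 = 3
Organism 5: 1 + (0.71×2 + 0.29×2) = 3
Organism 6: 1 + (0.43×3 + 0.37×1 + 0.2×2) = 3.06

3.06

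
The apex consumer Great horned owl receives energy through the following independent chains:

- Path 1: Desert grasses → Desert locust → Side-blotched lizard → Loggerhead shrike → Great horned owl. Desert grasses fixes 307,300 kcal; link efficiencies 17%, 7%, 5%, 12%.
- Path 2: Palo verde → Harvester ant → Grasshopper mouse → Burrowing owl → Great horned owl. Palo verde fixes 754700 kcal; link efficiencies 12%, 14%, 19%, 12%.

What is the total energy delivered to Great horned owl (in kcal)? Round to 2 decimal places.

Path 1: 307300 × 0.17 × 0.07 × 0.05 × 0.12 = 21.94122 kcal
Path 2: 754700 × 0.12 × 0.14 × 0.19 × 0.12 = 289.080288 kcal
Total at Great horned owl: 21.94122 + 289.080288 = 311.021508 kcal

311.02 kcal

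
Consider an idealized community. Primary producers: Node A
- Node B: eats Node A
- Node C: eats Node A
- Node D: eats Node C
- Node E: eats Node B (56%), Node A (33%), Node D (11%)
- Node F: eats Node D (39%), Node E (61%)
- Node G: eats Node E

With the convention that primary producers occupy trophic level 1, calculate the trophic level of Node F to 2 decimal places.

3.87

Node B: 1 + 1 = 2
Node C: 1 + 1 = 2
Node D: 1 + 2 = 3
Node E: 1 + (0.56×2 + 0.33×1 + 0.11×3) = 2.78
Node F: 1 + (0.39×3 + 0.61×2.78) = 3.8658
Node G: 1 + 2.78 = 3.78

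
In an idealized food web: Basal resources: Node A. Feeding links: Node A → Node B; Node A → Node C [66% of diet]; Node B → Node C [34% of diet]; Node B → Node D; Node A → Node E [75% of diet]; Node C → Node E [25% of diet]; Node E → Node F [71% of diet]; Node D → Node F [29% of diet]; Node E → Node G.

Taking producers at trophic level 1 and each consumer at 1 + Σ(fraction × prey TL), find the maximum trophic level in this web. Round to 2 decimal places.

Node B: 1 + 1 = 2
Node C: 1 + (0.66×1 + 0.34×2) = 2.34
Node D: 1 + 2 = 3
Node E: 1 + (0.75×1 + 0.25×2.34) = 2.335
Node F: 1 + (0.71×2.335 + 0.29×3) = 3.52785
Node G: 1 + 2.335 = 3.335

3.53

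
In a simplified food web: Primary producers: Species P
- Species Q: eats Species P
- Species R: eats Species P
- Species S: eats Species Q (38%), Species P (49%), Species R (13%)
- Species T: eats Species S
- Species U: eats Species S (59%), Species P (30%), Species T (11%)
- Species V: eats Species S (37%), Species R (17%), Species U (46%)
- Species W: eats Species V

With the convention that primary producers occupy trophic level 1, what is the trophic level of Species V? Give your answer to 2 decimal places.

Species Q: 1 + 1 = 2
Species R: 1 + 1 = 2
Species S: 1 + (0.38×2 + 0.49×1 + 0.13×2) = 2.51
Species T: 1 + 2.51 = 3.51
Species U: 1 + (0.59×2.51 + 0.3×1 + 0.11×3.51) = 3.167
Species V: 1 + (0.37×2.51 + 0.17×2 + 0.46×3.167) = 3.72552
Species W: 1 + 3.72552 = 4.72552

3.73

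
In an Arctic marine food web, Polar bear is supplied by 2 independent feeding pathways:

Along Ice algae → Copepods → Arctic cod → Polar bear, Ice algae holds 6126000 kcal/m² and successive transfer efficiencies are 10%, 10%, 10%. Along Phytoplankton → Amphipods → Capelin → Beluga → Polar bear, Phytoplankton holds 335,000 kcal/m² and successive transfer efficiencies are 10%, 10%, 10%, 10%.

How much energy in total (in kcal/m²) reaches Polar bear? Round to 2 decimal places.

Via Ice algae: 6126000 × 0.1 × 0.1 × 0.1 = 6126 kcal/m²
Via Phytoplankton: 335000 × 0.1 × 0.1 × 0.1 × 0.1 = 33.5 kcal/m²
Total at Polar bear: 6126 + 33.5 = 6159.5 kcal/m²

6159.50 kcal/m²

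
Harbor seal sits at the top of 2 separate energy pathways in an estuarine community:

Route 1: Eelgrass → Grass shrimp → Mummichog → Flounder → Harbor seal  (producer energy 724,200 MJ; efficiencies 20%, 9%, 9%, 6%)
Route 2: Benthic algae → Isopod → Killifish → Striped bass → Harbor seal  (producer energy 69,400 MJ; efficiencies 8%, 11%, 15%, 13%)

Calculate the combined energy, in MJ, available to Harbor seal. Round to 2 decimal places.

Route 1: 724200 × 0.2 × 0.09 × 0.09 × 0.06 = 70.39224 MJ
Route 2: 69400 × 0.08 × 0.11 × 0.15 × 0.13 = 11.90904 MJ
Total at Harbor seal: 70.39224 + 11.90904 = 82.30128 MJ

82.30 MJ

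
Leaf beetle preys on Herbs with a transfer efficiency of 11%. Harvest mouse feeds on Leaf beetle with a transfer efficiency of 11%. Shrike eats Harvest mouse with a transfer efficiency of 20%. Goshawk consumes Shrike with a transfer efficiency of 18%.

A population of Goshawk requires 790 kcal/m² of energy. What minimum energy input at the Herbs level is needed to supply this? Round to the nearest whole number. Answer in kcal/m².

1813590 kcal/m²

Cumulative transfer efficiency: 0.11 × 0.11 × 0.2 × 0.18 = 0.0004356
Herbs energy = 790 / 0.0004356 = 1813590 kcal/m²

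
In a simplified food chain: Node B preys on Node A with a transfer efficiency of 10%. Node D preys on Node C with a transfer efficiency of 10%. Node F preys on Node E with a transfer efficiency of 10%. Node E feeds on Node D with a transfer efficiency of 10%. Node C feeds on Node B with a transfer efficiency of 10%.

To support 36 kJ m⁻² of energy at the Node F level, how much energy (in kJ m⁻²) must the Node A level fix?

Cumulative transfer efficiency: 0.1 × 0.1 × 0.1 × 0.1 × 0.1 = 0.00001
Node A energy = 36 / 0.00001 = 3600000 kJ m⁻²

3600000 kJ m⁻²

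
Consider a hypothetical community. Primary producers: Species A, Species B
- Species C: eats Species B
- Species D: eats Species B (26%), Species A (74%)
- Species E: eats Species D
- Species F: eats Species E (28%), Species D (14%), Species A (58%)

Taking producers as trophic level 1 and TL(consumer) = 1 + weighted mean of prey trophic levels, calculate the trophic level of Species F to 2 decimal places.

Species C: 1 + 1 = 2
Species D: 1 + (0.26×1 + 0.74×1) = 2
Species E: 1 + 2 = 3
Species F: 1 + (0.28×3 + 0.14×2 + 0.58×1) = 2.7

2.70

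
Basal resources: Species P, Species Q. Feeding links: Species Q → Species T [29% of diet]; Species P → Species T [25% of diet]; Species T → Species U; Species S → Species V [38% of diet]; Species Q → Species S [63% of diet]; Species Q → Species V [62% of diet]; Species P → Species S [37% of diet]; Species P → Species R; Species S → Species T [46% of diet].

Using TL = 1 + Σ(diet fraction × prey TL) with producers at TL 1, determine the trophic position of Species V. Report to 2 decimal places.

2.38

Species R: 1 + 1 = 2
Species S: 1 + (0.37×1 + 0.63×1) = 2
Species T: 1 + (0.46×2 + 0.25×1 + 0.29×1) = 2.46
Species U: 1 + 2.46 = 3.46
Species V: 1 + (0.38×2 + 0.62×1) = 2.38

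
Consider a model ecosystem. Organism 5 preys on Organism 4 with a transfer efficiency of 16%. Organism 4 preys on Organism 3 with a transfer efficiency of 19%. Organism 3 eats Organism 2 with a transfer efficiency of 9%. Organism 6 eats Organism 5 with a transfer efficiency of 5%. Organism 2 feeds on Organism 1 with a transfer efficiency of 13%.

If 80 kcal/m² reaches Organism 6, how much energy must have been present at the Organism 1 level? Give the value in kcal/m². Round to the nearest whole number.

4498426 kcal/m²

Cumulative transfer efficiency: 0.13 × 0.09 × 0.19 × 0.16 × 0.05 = 0.000017784
Organism 1 energy = 80 / 0.000017784 = 4498426 kcal/m²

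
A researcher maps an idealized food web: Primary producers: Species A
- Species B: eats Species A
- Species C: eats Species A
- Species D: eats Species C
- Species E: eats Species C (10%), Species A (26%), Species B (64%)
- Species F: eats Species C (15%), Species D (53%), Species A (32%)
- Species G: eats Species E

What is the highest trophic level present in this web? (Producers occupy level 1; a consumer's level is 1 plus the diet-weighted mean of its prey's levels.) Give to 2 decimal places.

Species B: 1 + 1 = 2
Species C: 1 + 1 = 2
Species D: 1 + 2 = 3
Species E: 1 + (0.1×2 + 0.26×1 + 0.64×2) = 2.74
Species F: 1 + (0.15×2 + 0.53×3 + 0.32×1) = 3.21
Species G: 1 + 2.74 = 3.74

3.74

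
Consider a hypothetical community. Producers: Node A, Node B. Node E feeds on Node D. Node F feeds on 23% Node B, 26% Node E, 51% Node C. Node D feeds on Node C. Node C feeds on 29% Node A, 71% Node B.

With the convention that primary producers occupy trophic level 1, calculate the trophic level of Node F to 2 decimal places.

Node C: 1 + (0.29×1 + 0.71×1) = 2
Node D: 1 + 2 = 3
Node E: 1 + 3 = 4
Node F: 1 + (0.23×1 + 0.26×4 + 0.51×2) = 3.29

3.29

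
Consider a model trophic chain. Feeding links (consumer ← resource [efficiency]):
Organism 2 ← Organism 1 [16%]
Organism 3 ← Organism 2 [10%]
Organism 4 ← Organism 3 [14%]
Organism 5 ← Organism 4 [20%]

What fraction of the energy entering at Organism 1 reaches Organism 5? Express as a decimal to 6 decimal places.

Product of link efficiencies: 0.16 × 0.1 × 0.14 × 0.2 = 0.000448

0.000448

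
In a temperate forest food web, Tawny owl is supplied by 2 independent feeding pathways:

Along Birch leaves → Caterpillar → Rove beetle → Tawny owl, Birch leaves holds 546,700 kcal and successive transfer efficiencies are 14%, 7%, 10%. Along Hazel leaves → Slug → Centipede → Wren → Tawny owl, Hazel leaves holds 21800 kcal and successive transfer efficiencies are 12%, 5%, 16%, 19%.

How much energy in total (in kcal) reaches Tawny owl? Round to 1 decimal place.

Via Birch leaves: 546700 × 0.14 × 0.07 × 0.1 = 535.766 kcal
Via Hazel leaves: 21800 × 0.12 × 0.05 × 0.16 × 0.19 = 3.97632 kcal
Total at Tawny owl: 535.766 + 3.97632 = 539.74232 kcal

539.7 kcal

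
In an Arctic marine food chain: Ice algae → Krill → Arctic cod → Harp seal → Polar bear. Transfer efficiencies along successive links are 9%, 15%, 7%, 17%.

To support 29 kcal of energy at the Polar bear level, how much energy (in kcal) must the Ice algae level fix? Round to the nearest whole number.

Cumulative transfer efficiency: 0.09 × 0.15 × 0.07 × 0.17 = 0.00016065
Ice algae energy = 29 / 0.00016065 = 180517 kcal

180517 kcal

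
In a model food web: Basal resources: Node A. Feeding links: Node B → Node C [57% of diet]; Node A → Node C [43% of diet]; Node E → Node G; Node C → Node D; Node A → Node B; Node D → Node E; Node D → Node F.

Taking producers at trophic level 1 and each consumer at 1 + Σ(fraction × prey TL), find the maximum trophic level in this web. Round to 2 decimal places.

Node B: 1 + 1 = 2
Node C: 1 + (0.57×2 + 0.43×1) = 2.57
Node D: 1 + 2.57 = 3.57
Node E: 1 + 3.57 = 4.57
Node F: 1 + 3.57 = 4.57
Node G: 1 + 4.57 = 5.57

5.57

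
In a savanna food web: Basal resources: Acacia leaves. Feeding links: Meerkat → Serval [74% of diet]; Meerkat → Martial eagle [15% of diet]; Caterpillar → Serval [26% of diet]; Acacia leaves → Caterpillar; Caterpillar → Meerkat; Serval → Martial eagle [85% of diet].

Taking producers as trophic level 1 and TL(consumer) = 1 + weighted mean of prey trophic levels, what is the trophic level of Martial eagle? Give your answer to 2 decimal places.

Caterpillar: 1 + 1 = 2
Meerkat: 1 + 2 = 3
Serval: 1 + (0.26×2 + 0.74×3) = 3.74
Martial eagle: 1 + (0.15×3 + 0.85×3.74) = 4.629

4.63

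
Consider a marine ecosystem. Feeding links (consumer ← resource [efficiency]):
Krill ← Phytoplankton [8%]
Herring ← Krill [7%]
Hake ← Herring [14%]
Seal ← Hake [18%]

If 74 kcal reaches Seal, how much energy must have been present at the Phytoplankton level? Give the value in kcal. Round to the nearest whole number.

524376 kcal

Cumulative transfer efficiency: 0.08 × 0.07 × 0.14 × 0.18 = 0.00014112
Phytoplankton energy = 74 / 0.00014112 = 524376 kcal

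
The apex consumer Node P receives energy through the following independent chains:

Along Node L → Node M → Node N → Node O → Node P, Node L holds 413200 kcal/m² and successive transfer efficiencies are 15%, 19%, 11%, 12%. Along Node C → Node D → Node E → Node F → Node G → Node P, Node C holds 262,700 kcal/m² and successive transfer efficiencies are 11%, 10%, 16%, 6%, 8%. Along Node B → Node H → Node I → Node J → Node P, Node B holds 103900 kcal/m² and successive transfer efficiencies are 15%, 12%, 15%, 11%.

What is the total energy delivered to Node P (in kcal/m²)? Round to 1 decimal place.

Via Node L: 413200 × 0.15 × 0.19 × 0.11 × 0.12 = 155.44584 kcal/m²
Via Node C: 262700 × 0.11 × 0.1 × 0.16 × 0.06 × 0.08 = 2.2192896 kcal/m²
Via Node B: 103900 × 0.15 × 0.12 × 0.15 × 0.11 = 30.8583 kcal/m²
Total at Node P: 155.44584 + 2.2192896 + 30.8583 = 188.5234296 kcal/m²

188.5 kcal/m²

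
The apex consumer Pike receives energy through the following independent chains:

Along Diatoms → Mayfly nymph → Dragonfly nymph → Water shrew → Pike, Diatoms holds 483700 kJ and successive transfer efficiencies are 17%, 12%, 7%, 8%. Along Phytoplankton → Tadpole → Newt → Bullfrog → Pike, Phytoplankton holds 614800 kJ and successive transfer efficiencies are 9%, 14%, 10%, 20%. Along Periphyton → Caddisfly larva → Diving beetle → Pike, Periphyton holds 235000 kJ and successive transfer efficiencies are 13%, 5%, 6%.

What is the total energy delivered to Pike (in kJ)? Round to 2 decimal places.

301.84 kJ

Via Diatoms: 483700 × 0.17 × 0.12 × 0.07 × 0.08 = 55.257888 kJ
Via Phytoplankton: 614800 × 0.09 × 0.14 × 0.1 × 0.2 = 154.9296 kJ
Via Periphyton: 235000 × 0.13 × 0.05 × 0.06 = 91.65 kJ
Total at Pike: 55.257888 + 154.9296 + 91.65 = 301.837488 kJ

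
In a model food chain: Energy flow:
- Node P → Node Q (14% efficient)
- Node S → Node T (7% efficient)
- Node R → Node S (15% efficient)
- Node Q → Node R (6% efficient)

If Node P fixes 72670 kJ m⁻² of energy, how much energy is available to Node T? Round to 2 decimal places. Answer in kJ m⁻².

6.41 kJ m⁻²

Node Q: 72670 × 0.14 = 10173.8 kJ m⁻²
Node R: 10173.8 × 0.06 = 610.428 kJ m⁻²
Node S: 610.428 × 0.15 = 91.5642 kJ m⁻²
Node T: 91.5642 × 0.07 = 6.409494 kJ m⁻²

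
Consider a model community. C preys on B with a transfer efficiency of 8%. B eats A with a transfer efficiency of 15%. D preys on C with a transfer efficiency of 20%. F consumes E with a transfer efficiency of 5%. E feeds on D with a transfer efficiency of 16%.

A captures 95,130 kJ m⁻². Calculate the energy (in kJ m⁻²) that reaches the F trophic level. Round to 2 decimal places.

B: 95130 × 0.15 = 14269.5 kJ m⁻²
C: 14269.5 × 0.08 = 1141.56 kJ m⁻²
D: 1141.56 × 0.2 = 228.312 kJ m⁻²
E: 228.312 × 0.16 = 36.52992 kJ m⁻²
F: 36.52992 × 0.05 = 1.826496 kJ m⁻²

1.83 kJ m⁻²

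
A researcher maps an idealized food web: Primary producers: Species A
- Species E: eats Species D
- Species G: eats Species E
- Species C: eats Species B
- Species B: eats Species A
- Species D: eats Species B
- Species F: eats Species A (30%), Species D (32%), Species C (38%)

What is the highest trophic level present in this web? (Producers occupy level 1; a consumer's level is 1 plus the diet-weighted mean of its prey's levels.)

5

Species B: 1 + 1 = 2
Species C: 1 + 2 = 3
Species D: 1 + 2 = 3
Species E: 1 + 3 = 4
Species F: 1 + (0.3×1 + 0.32×3 + 0.38×3) = 3.4
Species G: 1 + 4 = 5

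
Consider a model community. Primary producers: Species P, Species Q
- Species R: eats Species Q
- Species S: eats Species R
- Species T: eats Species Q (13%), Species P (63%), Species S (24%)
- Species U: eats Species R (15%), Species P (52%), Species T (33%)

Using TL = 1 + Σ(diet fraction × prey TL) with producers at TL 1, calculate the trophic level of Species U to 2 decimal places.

2.64

Species R: 1 + 1 = 2
Species S: 1 + 2 = 3
Species T: 1 + (0.13×1 + 0.63×1 + 0.24×3) = 2.48
Species U: 1 + (0.15×2 + 0.52×1 + 0.33×2.48) = 2.6384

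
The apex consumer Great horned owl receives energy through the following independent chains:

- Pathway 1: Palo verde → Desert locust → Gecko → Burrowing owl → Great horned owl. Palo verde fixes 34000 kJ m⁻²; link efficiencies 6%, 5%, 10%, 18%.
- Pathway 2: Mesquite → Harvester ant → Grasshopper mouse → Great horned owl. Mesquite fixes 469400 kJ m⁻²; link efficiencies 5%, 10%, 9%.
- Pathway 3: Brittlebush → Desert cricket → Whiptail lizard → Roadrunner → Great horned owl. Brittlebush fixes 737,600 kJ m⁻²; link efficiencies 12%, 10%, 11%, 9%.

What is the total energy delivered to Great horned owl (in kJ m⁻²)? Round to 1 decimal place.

Pathway 1: 34000 × 0.06 × 0.05 × 0.1 × 0.18 = 1.836 kJ m⁻²
Pathway 2: 469400 × 0.05 × 0.1 × 0.09 = 211.23 kJ m⁻²
Pathway 3: 737600 × 0.12 × 0.1 × 0.11 × 0.09 = 87.62688 kJ m⁻²
Total at Great horned owl: 1.836 + 211.23 + 87.62688 = 300.69288 kJ m⁻²

300.7 kJ m⁻²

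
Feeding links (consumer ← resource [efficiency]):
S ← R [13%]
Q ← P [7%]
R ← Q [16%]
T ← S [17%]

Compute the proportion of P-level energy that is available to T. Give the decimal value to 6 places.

Product of link efficiencies: 0.07 × 0.16 × 0.13 × 0.17 = 0.00024752

0.000248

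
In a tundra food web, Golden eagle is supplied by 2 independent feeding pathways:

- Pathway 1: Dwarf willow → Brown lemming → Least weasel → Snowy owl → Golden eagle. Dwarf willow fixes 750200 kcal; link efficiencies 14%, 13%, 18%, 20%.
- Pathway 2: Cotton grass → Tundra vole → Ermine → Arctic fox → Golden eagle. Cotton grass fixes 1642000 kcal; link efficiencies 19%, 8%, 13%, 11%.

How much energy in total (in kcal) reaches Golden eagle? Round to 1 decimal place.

848.4 kcal

Pathway 1: 750200 × 0.14 × 0.13 × 0.18 × 0.2 = 491.53104 kcal
Pathway 2: 1642000 × 0.19 × 0.08 × 0.13 × 0.11 = 356.90512 kcal
Total at Golden eagle: 491.53104 + 356.90512 = 848.43616 kcal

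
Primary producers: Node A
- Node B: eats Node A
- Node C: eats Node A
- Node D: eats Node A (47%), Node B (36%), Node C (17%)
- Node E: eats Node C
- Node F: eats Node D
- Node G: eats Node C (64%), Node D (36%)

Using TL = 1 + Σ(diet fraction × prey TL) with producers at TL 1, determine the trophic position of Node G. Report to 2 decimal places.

Node B: 1 + 1 = 2
Node C: 1 + 1 = 2
Node D: 1 + (0.47×1 + 0.36×2 + 0.17×2) = 2.53
Node E: 1 + 2 = 3
Node F: 1 + 2.53 = 3.53
Node G: 1 + (0.64×2 + 0.36×2.53) = 3.1908

3.19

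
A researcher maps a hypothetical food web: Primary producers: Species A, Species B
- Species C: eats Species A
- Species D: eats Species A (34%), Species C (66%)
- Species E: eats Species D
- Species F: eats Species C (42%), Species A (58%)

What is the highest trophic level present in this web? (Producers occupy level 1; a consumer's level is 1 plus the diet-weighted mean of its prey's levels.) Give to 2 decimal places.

Species C: 1 + 1 = 2
Species D: 1 + (0.34×1 + 0.66×2) = 2.66
Species E: 1 + 2.66 = 3.66
Species F: 1 + (0.42×2 + 0.58×1) = 2.42

3.66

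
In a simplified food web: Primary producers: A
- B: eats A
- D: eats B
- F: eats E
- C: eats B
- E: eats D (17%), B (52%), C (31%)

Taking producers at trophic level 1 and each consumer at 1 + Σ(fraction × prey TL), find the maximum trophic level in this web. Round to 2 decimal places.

4.48

B: 1 + 1 = 2
C: 1 + 2 = 3
D: 1 + 2 = 3
E: 1 + (0.17×3 + 0.52×2 + 0.31×3) = 3.48
F: 1 + 3.48 = 4.48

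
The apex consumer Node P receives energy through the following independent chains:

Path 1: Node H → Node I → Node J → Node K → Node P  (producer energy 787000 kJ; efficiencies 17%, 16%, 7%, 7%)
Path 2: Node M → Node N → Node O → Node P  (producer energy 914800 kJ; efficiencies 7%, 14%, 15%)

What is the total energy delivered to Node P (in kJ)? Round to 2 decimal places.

Path 1: 787000 × 0.17 × 0.16 × 0.07 × 0.07 = 104.89136 kJ
Path 2: 914800 × 0.07 × 0.14 × 0.15 = 1344.756 kJ
Total at Node P: 104.89136 + 1344.756 = 1449.64736 kJ

1449.65 kJ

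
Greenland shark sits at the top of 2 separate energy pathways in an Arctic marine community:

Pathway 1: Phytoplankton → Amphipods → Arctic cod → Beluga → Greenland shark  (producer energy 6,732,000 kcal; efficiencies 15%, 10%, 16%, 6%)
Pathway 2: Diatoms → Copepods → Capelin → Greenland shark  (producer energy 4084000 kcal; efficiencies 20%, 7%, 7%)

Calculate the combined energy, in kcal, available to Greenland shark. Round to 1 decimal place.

4971.7 kcal

Pathway 1: 6732000 × 0.15 × 0.1 × 0.16 × 0.06 = 969.408 kcal
Pathway 2: 4084000 × 0.2 × 0.07 × 0.07 = 4002.32 kcal
Total at Greenland shark: 969.408 + 4002.32 = 4971.728 kcal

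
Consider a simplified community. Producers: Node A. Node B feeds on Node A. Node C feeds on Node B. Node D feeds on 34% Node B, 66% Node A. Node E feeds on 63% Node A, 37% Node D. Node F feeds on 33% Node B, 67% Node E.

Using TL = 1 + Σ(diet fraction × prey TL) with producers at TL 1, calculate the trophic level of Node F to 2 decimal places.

3.33

Node B: 1 + 1 = 2
Node C: 1 + 2 = 3
Node D: 1 + (0.34×2 + 0.66×1) = 2.34
Node E: 1 + (0.63×1 + 0.37×2.34) = 2.4958
Node F: 1 + (0.33×2 + 0.67×2.4958) = 3.332186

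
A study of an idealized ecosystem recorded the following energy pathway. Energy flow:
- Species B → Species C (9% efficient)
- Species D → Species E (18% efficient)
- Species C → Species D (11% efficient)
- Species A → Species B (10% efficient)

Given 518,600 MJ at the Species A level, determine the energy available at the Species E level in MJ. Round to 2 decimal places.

92.41 MJ

Species B: 518600 × 0.1 = 51860 MJ
Species C: 51860 × 0.09 = 4667.4 MJ
Species D: 4667.4 × 0.11 = 513.414 MJ
Species E: 513.414 × 0.18 = 92.41452 MJ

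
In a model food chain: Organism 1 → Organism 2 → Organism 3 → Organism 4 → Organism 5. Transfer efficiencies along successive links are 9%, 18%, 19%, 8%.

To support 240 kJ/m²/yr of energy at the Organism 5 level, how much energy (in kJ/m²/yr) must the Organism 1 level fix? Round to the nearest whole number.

Cumulative transfer efficiency: 0.09 × 0.18 × 0.19 × 0.08 = 0.00024624
Organism 1 energy = 240 / 0.00024624 = 974659 kJ/m²/yr

974659 kJ/m²/yr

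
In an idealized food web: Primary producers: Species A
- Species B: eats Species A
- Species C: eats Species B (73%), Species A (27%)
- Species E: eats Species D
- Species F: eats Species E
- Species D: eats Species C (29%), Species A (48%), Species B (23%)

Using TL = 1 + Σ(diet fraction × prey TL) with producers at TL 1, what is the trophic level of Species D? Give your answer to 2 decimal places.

Species B: 1 + 1 = 2
Species C: 1 + (0.73×2 + 0.27×1) = 2.73
Species D: 1 + (0.29×2.73 + 0.48×1 + 0.23×2) = 2.7317
Species E: 1 + 2.7317 = 3.7317
Species F: 1 + 3.7317 = 4.7317

2.73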